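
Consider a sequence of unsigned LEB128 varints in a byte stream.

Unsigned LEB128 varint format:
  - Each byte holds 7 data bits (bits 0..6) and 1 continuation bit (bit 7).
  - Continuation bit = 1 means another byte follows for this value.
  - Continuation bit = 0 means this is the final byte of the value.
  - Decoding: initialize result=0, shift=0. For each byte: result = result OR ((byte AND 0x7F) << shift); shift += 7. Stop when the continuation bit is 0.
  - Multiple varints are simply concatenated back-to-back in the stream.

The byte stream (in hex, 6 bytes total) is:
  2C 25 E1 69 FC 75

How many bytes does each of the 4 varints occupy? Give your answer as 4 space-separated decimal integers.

  byte[0]=0x2C cont=0 payload=0x2C=44: acc |= 44<<0 -> acc=44 shift=7 [end]
Varint 1: bytes[0:1] = 2C -> value 44 (1 byte(s))
  byte[1]=0x25 cont=0 payload=0x25=37: acc |= 37<<0 -> acc=37 shift=7 [end]
Varint 2: bytes[1:2] = 25 -> value 37 (1 byte(s))
  byte[2]=0xE1 cont=1 payload=0x61=97: acc |= 97<<0 -> acc=97 shift=7
  byte[3]=0x69 cont=0 payload=0x69=105: acc |= 105<<7 -> acc=13537 shift=14 [end]
Varint 3: bytes[2:4] = E1 69 -> value 13537 (2 byte(s))
  byte[4]=0xFC cont=1 payload=0x7C=124: acc |= 124<<0 -> acc=124 shift=7
  byte[5]=0x75 cont=0 payload=0x75=117: acc |= 117<<7 -> acc=15100 shift=14 [end]
Varint 4: bytes[4:6] = FC 75 -> value 15100 (2 byte(s))

Answer: 1 1 2 2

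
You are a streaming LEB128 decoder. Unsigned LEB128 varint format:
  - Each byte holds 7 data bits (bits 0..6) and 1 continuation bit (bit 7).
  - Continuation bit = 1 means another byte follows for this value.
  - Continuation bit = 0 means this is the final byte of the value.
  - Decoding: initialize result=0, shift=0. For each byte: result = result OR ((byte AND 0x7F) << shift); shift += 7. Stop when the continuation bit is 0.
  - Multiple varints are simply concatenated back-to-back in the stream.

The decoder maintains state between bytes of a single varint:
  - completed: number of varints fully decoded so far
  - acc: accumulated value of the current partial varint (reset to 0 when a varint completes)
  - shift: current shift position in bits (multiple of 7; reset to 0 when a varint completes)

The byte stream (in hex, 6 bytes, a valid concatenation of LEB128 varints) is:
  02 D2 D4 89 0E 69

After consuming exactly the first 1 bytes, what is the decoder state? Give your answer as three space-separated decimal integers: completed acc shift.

byte[0]=0x02 cont=0 payload=0x02: varint #1 complete (value=2); reset -> completed=1 acc=0 shift=0

Answer: 1 0 0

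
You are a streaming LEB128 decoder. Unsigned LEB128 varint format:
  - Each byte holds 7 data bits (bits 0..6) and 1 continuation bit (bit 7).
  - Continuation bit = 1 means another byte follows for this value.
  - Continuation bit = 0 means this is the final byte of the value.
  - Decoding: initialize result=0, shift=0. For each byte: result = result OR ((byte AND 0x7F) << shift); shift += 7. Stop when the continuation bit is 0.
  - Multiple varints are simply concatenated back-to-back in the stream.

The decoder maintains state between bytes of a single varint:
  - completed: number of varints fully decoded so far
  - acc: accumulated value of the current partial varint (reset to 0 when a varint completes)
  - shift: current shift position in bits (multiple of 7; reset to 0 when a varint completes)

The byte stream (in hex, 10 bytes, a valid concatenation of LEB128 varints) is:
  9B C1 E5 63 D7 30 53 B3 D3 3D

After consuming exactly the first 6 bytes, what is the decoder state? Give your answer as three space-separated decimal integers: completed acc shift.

byte[0]=0x9B cont=1 payload=0x1B: acc |= 27<<0 -> completed=0 acc=27 shift=7
byte[1]=0xC1 cont=1 payload=0x41: acc |= 65<<7 -> completed=0 acc=8347 shift=14
byte[2]=0xE5 cont=1 payload=0x65: acc |= 101<<14 -> completed=0 acc=1663131 shift=21
byte[3]=0x63 cont=0 payload=0x63: varint #1 complete (value=209281179); reset -> completed=1 acc=0 shift=0
byte[4]=0xD7 cont=1 payload=0x57: acc |= 87<<0 -> completed=1 acc=87 shift=7
byte[5]=0x30 cont=0 payload=0x30: varint #2 complete (value=6231); reset -> completed=2 acc=0 shift=0

Answer: 2 0 0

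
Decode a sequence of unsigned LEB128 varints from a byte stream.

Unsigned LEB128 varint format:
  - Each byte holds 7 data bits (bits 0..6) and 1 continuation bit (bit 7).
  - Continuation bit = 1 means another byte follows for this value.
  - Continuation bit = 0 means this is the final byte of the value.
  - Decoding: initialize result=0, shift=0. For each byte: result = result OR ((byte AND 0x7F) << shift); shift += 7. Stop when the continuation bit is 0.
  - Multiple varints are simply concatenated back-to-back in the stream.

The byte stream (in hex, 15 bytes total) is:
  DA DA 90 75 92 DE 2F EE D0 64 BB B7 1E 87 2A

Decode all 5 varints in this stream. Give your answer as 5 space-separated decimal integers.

Answer: 245640538 782098 1648750 498619 5383

Derivation:
  byte[0]=0xDA cont=1 payload=0x5A=90: acc |= 90<<0 -> acc=90 shift=7
  byte[1]=0xDA cont=1 payload=0x5A=90: acc |= 90<<7 -> acc=11610 shift=14
  byte[2]=0x90 cont=1 payload=0x10=16: acc |= 16<<14 -> acc=273754 shift=21
  byte[3]=0x75 cont=0 payload=0x75=117: acc |= 117<<21 -> acc=245640538 shift=28 [end]
Varint 1: bytes[0:4] = DA DA 90 75 -> value 245640538 (4 byte(s))
  byte[4]=0x92 cont=1 payload=0x12=18: acc |= 18<<0 -> acc=18 shift=7
  byte[5]=0xDE cont=1 payload=0x5E=94: acc |= 94<<7 -> acc=12050 shift=14
  byte[6]=0x2F cont=0 payload=0x2F=47: acc |= 47<<14 -> acc=782098 shift=21 [end]
Varint 2: bytes[4:7] = 92 DE 2F -> value 782098 (3 byte(s))
  byte[7]=0xEE cont=1 payload=0x6E=110: acc |= 110<<0 -> acc=110 shift=7
  byte[8]=0xD0 cont=1 payload=0x50=80: acc |= 80<<7 -> acc=10350 shift=14
  byte[9]=0x64 cont=0 payload=0x64=100: acc |= 100<<14 -> acc=1648750 shift=21 [end]
Varint 3: bytes[7:10] = EE D0 64 -> value 1648750 (3 byte(s))
  byte[10]=0xBB cont=1 payload=0x3B=59: acc |= 59<<0 -> acc=59 shift=7
  byte[11]=0xB7 cont=1 payload=0x37=55: acc |= 55<<7 -> acc=7099 shift=14
  byte[12]=0x1E cont=0 payload=0x1E=30: acc |= 30<<14 -> acc=498619 shift=21 [end]
Varint 4: bytes[10:13] = BB B7 1E -> value 498619 (3 byte(s))
  byte[13]=0x87 cont=1 payload=0x07=7: acc |= 7<<0 -> acc=7 shift=7
  byte[14]=0x2A cont=0 payload=0x2A=42: acc |= 42<<7 -> acc=5383 shift=14 [end]
Varint 5: bytes[13:15] = 87 2A -> value 5383 (2 byte(s))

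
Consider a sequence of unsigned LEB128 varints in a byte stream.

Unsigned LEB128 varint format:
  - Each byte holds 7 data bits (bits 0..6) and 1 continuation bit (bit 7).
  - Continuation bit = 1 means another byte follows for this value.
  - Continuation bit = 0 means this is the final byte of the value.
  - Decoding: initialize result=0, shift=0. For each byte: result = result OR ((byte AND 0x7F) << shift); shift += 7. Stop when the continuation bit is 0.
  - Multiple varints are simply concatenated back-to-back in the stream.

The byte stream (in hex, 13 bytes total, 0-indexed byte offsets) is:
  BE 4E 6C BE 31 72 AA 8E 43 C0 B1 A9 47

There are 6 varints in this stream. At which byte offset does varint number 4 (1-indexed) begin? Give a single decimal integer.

  byte[0]=0xBE cont=1 payload=0x3E=62: acc |= 62<<0 -> acc=62 shift=7
  byte[1]=0x4E cont=0 payload=0x4E=78: acc |= 78<<7 -> acc=10046 shift=14 [end]
Varint 1: bytes[0:2] = BE 4E -> value 10046 (2 byte(s))
  byte[2]=0x6C cont=0 payload=0x6C=108: acc |= 108<<0 -> acc=108 shift=7 [end]
Varint 2: bytes[2:3] = 6C -> value 108 (1 byte(s))
  byte[3]=0xBE cont=1 payload=0x3E=62: acc |= 62<<0 -> acc=62 shift=7
  byte[4]=0x31 cont=0 payload=0x31=49: acc |= 49<<7 -> acc=6334 shift=14 [end]
Varint 3: bytes[3:5] = BE 31 -> value 6334 (2 byte(s))
  byte[5]=0x72 cont=0 payload=0x72=114: acc |= 114<<0 -> acc=114 shift=7 [end]
Varint 4: bytes[5:6] = 72 -> value 114 (1 byte(s))
  byte[6]=0xAA cont=1 payload=0x2A=42: acc |= 42<<0 -> acc=42 shift=7
  byte[7]=0x8E cont=1 payload=0x0E=14: acc |= 14<<7 -> acc=1834 shift=14
  byte[8]=0x43 cont=0 payload=0x43=67: acc |= 67<<14 -> acc=1099562 shift=21 [end]
Varint 5: bytes[6:9] = AA 8E 43 -> value 1099562 (3 byte(s))
  byte[9]=0xC0 cont=1 payload=0x40=64: acc |= 64<<0 -> acc=64 shift=7
  byte[10]=0xB1 cont=1 payload=0x31=49: acc |= 49<<7 -> acc=6336 shift=14
  byte[11]=0xA9 cont=1 payload=0x29=41: acc |= 41<<14 -> acc=678080 shift=21
  byte[12]=0x47 cont=0 payload=0x47=71: acc |= 71<<21 -> acc=149575872 shift=28 [end]
Varint 6: bytes[9:13] = C0 B1 A9 47 -> value 149575872 (4 byte(s))

Answer: 5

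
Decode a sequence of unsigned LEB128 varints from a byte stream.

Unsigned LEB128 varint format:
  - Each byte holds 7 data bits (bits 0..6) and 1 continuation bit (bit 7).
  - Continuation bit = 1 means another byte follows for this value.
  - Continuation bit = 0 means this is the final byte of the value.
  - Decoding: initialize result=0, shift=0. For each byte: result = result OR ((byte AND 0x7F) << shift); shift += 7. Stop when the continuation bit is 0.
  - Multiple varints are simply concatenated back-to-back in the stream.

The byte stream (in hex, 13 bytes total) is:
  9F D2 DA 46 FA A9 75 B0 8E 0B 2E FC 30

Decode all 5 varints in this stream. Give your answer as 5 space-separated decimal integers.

  byte[0]=0x9F cont=1 payload=0x1F=31: acc |= 31<<0 -> acc=31 shift=7
  byte[1]=0xD2 cont=1 payload=0x52=82: acc |= 82<<7 -> acc=10527 shift=14
  byte[2]=0xDA cont=1 payload=0x5A=90: acc |= 90<<14 -> acc=1485087 shift=21
  byte[3]=0x46 cont=0 payload=0x46=70: acc |= 70<<21 -> acc=148285727 shift=28 [end]
Varint 1: bytes[0:4] = 9F D2 DA 46 -> value 148285727 (4 byte(s))
  byte[4]=0xFA cont=1 payload=0x7A=122: acc |= 122<<0 -> acc=122 shift=7
  byte[5]=0xA9 cont=1 payload=0x29=41: acc |= 41<<7 -> acc=5370 shift=14
  byte[6]=0x75 cont=0 payload=0x75=117: acc |= 117<<14 -> acc=1922298 shift=21 [end]
Varint 2: bytes[4:7] = FA A9 75 -> value 1922298 (3 byte(s))
  byte[7]=0xB0 cont=1 payload=0x30=48: acc |= 48<<0 -> acc=48 shift=7
  byte[8]=0x8E cont=1 payload=0x0E=14: acc |= 14<<7 -> acc=1840 shift=14
  byte[9]=0x0B cont=0 payload=0x0B=11: acc |= 11<<14 -> acc=182064 shift=21 [end]
Varint 3: bytes[7:10] = B0 8E 0B -> value 182064 (3 byte(s))
  byte[10]=0x2E cont=0 payload=0x2E=46: acc |= 46<<0 -> acc=46 shift=7 [end]
Varint 4: bytes[10:11] = 2E -> value 46 (1 byte(s))
  byte[11]=0xFC cont=1 payload=0x7C=124: acc |= 124<<0 -> acc=124 shift=7
  byte[12]=0x30 cont=0 payload=0x30=48: acc |= 48<<7 -> acc=6268 shift=14 [end]
Varint 5: bytes[11:13] = FC 30 -> value 6268 (2 byte(s))

Answer: 148285727 1922298 182064 46 6268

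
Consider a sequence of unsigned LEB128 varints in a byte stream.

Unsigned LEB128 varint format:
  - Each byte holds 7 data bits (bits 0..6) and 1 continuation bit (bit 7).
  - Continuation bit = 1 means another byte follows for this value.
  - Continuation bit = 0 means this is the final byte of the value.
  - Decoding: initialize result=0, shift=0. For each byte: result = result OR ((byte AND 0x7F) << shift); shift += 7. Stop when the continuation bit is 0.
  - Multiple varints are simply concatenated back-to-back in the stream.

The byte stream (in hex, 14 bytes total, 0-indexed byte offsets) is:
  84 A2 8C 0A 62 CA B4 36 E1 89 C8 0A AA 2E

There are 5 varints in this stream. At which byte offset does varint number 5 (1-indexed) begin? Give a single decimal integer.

  byte[0]=0x84 cont=1 payload=0x04=4: acc |= 4<<0 -> acc=4 shift=7
  byte[1]=0xA2 cont=1 payload=0x22=34: acc |= 34<<7 -> acc=4356 shift=14
  byte[2]=0x8C cont=1 payload=0x0C=12: acc |= 12<<14 -> acc=200964 shift=21
  byte[3]=0x0A cont=0 payload=0x0A=10: acc |= 10<<21 -> acc=21172484 shift=28 [end]
Varint 1: bytes[0:4] = 84 A2 8C 0A -> value 21172484 (4 byte(s))
  byte[4]=0x62 cont=0 payload=0x62=98: acc |= 98<<0 -> acc=98 shift=7 [end]
Varint 2: bytes[4:5] = 62 -> value 98 (1 byte(s))
  byte[5]=0xCA cont=1 payload=0x4A=74: acc |= 74<<0 -> acc=74 shift=7
  byte[6]=0xB4 cont=1 payload=0x34=52: acc |= 52<<7 -> acc=6730 shift=14
  byte[7]=0x36 cont=0 payload=0x36=54: acc |= 54<<14 -> acc=891466 shift=21 [end]
Varint 3: bytes[5:8] = CA B4 36 -> value 891466 (3 byte(s))
  byte[8]=0xE1 cont=1 payload=0x61=97: acc |= 97<<0 -> acc=97 shift=7
  byte[9]=0x89 cont=1 payload=0x09=9: acc |= 9<<7 -> acc=1249 shift=14
  byte[10]=0xC8 cont=1 payload=0x48=72: acc |= 72<<14 -> acc=1180897 shift=21
  byte[11]=0x0A cont=0 payload=0x0A=10: acc |= 10<<21 -> acc=22152417 shift=28 [end]
Varint 4: bytes[8:12] = E1 89 C8 0A -> value 22152417 (4 byte(s))
  byte[12]=0xAA cont=1 payload=0x2A=42: acc |= 42<<0 -> acc=42 shift=7
  byte[13]=0x2E cont=0 payload=0x2E=46: acc |= 46<<7 -> acc=5930 shift=14 [end]
Varint 5: bytes[12:14] = AA 2E -> value 5930 (2 byte(s))

Answer: 12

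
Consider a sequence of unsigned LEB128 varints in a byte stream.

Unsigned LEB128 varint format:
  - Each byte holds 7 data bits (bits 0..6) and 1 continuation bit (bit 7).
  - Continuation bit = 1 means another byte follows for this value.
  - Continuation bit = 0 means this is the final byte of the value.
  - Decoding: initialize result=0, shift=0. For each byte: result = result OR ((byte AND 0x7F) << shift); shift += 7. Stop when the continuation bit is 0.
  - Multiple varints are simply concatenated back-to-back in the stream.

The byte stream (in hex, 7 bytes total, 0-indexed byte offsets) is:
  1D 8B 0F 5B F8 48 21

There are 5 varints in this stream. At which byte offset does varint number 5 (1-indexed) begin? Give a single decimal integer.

Answer: 6

Derivation:
  byte[0]=0x1D cont=0 payload=0x1D=29: acc |= 29<<0 -> acc=29 shift=7 [end]
Varint 1: bytes[0:1] = 1D -> value 29 (1 byte(s))
  byte[1]=0x8B cont=1 payload=0x0B=11: acc |= 11<<0 -> acc=11 shift=7
  byte[2]=0x0F cont=0 payload=0x0F=15: acc |= 15<<7 -> acc=1931 shift=14 [end]
Varint 2: bytes[1:3] = 8B 0F -> value 1931 (2 byte(s))
  byte[3]=0x5B cont=0 payload=0x5B=91: acc |= 91<<0 -> acc=91 shift=7 [end]
Varint 3: bytes[3:4] = 5B -> value 91 (1 byte(s))
  byte[4]=0xF8 cont=1 payload=0x78=120: acc |= 120<<0 -> acc=120 shift=7
  byte[5]=0x48 cont=0 payload=0x48=72: acc |= 72<<7 -> acc=9336 shift=14 [end]
Varint 4: bytes[4:6] = F8 48 -> value 9336 (2 byte(s))
  byte[6]=0x21 cont=0 payload=0x21=33: acc |= 33<<0 -> acc=33 shift=7 [end]
Varint 5: bytes[6:7] = 21 -> value 33 (1 byte(s))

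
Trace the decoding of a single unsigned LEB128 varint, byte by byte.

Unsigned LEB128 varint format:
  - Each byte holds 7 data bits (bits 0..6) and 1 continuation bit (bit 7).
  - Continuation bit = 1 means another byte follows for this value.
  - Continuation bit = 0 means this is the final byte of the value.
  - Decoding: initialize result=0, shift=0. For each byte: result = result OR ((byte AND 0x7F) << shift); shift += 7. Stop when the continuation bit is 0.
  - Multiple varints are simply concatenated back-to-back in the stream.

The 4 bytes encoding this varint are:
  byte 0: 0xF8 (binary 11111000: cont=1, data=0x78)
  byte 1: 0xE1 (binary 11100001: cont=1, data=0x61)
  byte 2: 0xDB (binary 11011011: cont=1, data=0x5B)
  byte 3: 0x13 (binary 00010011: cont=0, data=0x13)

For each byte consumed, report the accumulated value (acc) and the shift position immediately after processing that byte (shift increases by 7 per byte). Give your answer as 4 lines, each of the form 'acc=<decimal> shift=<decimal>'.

Answer: acc=120 shift=7
acc=12536 shift=14
acc=1503480 shift=21
acc=41349368 shift=28

Derivation:
byte 0=0xF8: payload=0x78=120, contrib = 120<<0 = 120; acc -> 120, shift -> 7
byte 1=0xE1: payload=0x61=97, contrib = 97<<7 = 12416; acc -> 12536, shift -> 14
byte 2=0xDB: payload=0x5B=91, contrib = 91<<14 = 1490944; acc -> 1503480, shift -> 21
byte 3=0x13: payload=0x13=19, contrib = 19<<21 = 39845888; acc -> 41349368, shift -> 28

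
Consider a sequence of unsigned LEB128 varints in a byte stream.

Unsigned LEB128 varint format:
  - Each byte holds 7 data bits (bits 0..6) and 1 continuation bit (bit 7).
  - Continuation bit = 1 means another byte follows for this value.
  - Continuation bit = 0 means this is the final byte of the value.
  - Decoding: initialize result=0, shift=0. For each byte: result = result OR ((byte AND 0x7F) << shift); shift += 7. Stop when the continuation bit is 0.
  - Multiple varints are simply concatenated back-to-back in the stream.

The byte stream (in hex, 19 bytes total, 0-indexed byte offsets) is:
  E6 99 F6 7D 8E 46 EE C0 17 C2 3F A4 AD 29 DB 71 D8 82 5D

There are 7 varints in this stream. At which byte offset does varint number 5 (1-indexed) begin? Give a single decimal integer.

Answer: 11

Derivation:
  byte[0]=0xE6 cont=1 payload=0x66=102: acc |= 102<<0 -> acc=102 shift=7
  byte[1]=0x99 cont=1 payload=0x19=25: acc |= 25<<7 -> acc=3302 shift=14
  byte[2]=0xF6 cont=1 payload=0x76=118: acc |= 118<<14 -> acc=1936614 shift=21
  byte[3]=0x7D cont=0 payload=0x7D=125: acc |= 125<<21 -> acc=264080614 shift=28 [end]
Varint 1: bytes[0:4] = E6 99 F6 7D -> value 264080614 (4 byte(s))
  byte[4]=0x8E cont=1 payload=0x0E=14: acc |= 14<<0 -> acc=14 shift=7
  byte[5]=0x46 cont=0 payload=0x46=70: acc |= 70<<7 -> acc=8974 shift=14 [end]
Varint 2: bytes[4:6] = 8E 46 -> value 8974 (2 byte(s))
  byte[6]=0xEE cont=1 payload=0x6E=110: acc |= 110<<0 -> acc=110 shift=7
  byte[7]=0xC0 cont=1 payload=0x40=64: acc |= 64<<7 -> acc=8302 shift=14
  byte[8]=0x17 cont=0 payload=0x17=23: acc |= 23<<14 -> acc=385134 shift=21 [end]
Varint 3: bytes[6:9] = EE C0 17 -> value 385134 (3 byte(s))
  byte[9]=0xC2 cont=1 payload=0x42=66: acc |= 66<<0 -> acc=66 shift=7
  byte[10]=0x3F cont=0 payload=0x3F=63: acc |= 63<<7 -> acc=8130 shift=14 [end]
Varint 4: bytes[9:11] = C2 3F -> value 8130 (2 byte(s))
  byte[11]=0xA4 cont=1 payload=0x24=36: acc |= 36<<0 -> acc=36 shift=7
  byte[12]=0xAD cont=1 payload=0x2D=45: acc |= 45<<7 -> acc=5796 shift=14
  byte[13]=0x29 cont=0 payload=0x29=41: acc |= 41<<14 -> acc=677540 shift=21 [end]
Varint 5: bytes[11:14] = A4 AD 29 -> value 677540 (3 byte(s))
  byte[14]=0xDB cont=1 payload=0x5B=91: acc |= 91<<0 -> acc=91 shift=7
  byte[15]=0x71 cont=0 payload=0x71=113: acc |= 113<<7 -> acc=14555 shift=14 [end]
Varint 6: bytes[14:16] = DB 71 -> value 14555 (2 byte(s))
  byte[16]=0xD8 cont=1 payload=0x58=88: acc |= 88<<0 -> acc=88 shift=7
  byte[17]=0x82 cont=1 payload=0x02=2: acc |= 2<<7 -> acc=344 shift=14
  byte[18]=0x5D cont=0 payload=0x5D=93: acc |= 93<<14 -> acc=1524056 shift=21 [end]
Varint 7: bytes[16:19] = D8 82 5D -> value 1524056 (3 byte(s))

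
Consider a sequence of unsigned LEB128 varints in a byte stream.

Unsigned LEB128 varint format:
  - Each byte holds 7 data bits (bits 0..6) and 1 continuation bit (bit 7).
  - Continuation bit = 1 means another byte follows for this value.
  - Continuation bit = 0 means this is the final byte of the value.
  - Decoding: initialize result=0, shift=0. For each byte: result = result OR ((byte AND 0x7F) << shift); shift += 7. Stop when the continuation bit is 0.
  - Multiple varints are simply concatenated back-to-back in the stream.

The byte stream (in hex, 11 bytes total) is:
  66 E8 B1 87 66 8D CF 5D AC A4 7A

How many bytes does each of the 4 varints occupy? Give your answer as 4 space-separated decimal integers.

  byte[0]=0x66 cont=0 payload=0x66=102: acc |= 102<<0 -> acc=102 shift=7 [end]
Varint 1: bytes[0:1] = 66 -> value 102 (1 byte(s))
  byte[1]=0xE8 cont=1 payload=0x68=104: acc |= 104<<0 -> acc=104 shift=7
  byte[2]=0xB1 cont=1 payload=0x31=49: acc |= 49<<7 -> acc=6376 shift=14
  byte[3]=0x87 cont=1 payload=0x07=7: acc |= 7<<14 -> acc=121064 shift=21
  byte[4]=0x66 cont=0 payload=0x66=102: acc |= 102<<21 -> acc=214030568 shift=28 [end]
Varint 2: bytes[1:5] = E8 B1 87 66 -> value 214030568 (4 byte(s))
  byte[5]=0x8D cont=1 payload=0x0D=13: acc |= 13<<0 -> acc=13 shift=7
  byte[6]=0xCF cont=1 payload=0x4F=79: acc |= 79<<7 -> acc=10125 shift=14
  byte[7]=0x5D cont=0 payload=0x5D=93: acc |= 93<<14 -> acc=1533837 shift=21 [end]
Varint 3: bytes[5:8] = 8D CF 5D -> value 1533837 (3 byte(s))
  byte[8]=0xAC cont=1 payload=0x2C=44: acc |= 44<<0 -> acc=44 shift=7
  byte[9]=0xA4 cont=1 payload=0x24=36: acc |= 36<<7 -> acc=4652 shift=14
  byte[10]=0x7A cont=0 payload=0x7A=122: acc |= 122<<14 -> acc=2003500 shift=21 [end]
Varint 4: bytes[8:11] = AC A4 7A -> value 2003500 (3 byte(s))

Answer: 1 4 3 3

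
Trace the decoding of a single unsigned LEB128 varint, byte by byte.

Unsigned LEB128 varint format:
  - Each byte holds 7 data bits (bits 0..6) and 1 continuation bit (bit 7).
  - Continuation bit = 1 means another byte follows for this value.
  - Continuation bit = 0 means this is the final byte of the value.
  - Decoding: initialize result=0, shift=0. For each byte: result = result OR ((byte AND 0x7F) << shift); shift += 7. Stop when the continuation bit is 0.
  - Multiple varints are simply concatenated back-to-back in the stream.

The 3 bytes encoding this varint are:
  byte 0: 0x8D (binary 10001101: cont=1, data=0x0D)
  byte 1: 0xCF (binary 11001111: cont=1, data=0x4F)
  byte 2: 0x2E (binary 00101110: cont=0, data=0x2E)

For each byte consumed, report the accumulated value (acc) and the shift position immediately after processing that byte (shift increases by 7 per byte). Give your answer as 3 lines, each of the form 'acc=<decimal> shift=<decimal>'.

byte 0=0x8D: payload=0x0D=13, contrib = 13<<0 = 13; acc -> 13, shift -> 7
byte 1=0xCF: payload=0x4F=79, contrib = 79<<7 = 10112; acc -> 10125, shift -> 14
byte 2=0x2E: payload=0x2E=46, contrib = 46<<14 = 753664; acc -> 763789, shift -> 21

Answer: acc=13 shift=7
acc=10125 shift=14
acc=763789 shift=21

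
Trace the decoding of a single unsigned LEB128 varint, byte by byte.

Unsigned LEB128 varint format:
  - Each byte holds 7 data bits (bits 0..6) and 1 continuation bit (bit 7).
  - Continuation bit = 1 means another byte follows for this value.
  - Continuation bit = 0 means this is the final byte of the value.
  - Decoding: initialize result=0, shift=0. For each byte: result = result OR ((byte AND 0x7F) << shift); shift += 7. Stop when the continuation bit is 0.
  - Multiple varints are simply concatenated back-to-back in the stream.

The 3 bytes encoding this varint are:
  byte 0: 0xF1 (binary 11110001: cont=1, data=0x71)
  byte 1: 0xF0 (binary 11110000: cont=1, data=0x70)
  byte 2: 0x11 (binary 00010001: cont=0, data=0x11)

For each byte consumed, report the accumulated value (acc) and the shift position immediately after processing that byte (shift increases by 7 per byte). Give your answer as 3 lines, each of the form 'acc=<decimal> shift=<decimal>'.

byte 0=0xF1: payload=0x71=113, contrib = 113<<0 = 113; acc -> 113, shift -> 7
byte 1=0xF0: payload=0x70=112, contrib = 112<<7 = 14336; acc -> 14449, shift -> 14
byte 2=0x11: payload=0x11=17, contrib = 17<<14 = 278528; acc -> 292977, shift -> 21

Answer: acc=113 shift=7
acc=14449 shift=14
acc=292977 shift=21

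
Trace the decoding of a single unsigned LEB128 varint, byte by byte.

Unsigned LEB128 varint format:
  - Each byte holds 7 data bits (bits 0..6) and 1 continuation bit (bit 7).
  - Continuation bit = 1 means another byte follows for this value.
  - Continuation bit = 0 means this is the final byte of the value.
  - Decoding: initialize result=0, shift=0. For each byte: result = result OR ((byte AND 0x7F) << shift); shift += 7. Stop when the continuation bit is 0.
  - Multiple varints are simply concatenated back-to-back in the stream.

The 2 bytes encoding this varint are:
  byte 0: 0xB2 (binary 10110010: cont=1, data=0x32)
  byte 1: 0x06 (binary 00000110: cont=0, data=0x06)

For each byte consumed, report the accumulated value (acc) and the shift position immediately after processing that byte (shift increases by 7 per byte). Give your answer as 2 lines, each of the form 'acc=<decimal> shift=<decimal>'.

Answer: acc=50 shift=7
acc=818 shift=14

Derivation:
byte 0=0xB2: payload=0x32=50, contrib = 50<<0 = 50; acc -> 50, shift -> 7
byte 1=0x06: payload=0x06=6, contrib = 6<<7 = 768; acc -> 818, shift -> 14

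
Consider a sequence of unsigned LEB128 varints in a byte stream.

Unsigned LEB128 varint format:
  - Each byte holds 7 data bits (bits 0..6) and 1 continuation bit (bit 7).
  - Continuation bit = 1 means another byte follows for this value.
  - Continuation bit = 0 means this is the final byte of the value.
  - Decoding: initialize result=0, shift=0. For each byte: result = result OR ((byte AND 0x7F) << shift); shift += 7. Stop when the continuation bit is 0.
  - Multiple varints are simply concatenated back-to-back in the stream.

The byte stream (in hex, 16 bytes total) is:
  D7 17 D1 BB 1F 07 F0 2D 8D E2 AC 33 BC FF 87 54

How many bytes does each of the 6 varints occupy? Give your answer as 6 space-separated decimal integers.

Answer: 2 3 1 2 4 4

Derivation:
  byte[0]=0xD7 cont=1 payload=0x57=87: acc |= 87<<0 -> acc=87 shift=7
  byte[1]=0x17 cont=0 payload=0x17=23: acc |= 23<<7 -> acc=3031 shift=14 [end]
Varint 1: bytes[0:2] = D7 17 -> value 3031 (2 byte(s))
  byte[2]=0xD1 cont=1 payload=0x51=81: acc |= 81<<0 -> acc=81 shift=7
  byte[3]=0xBB cont=1 payload=0x3B=59: acc |= 59<<7 -> acc=7633 shift=14
  byte[4]=0x1F cont=0 payload=0x1F=31: acc |= 31<<14 -> acc=515537 shift=21 [end]
Varint 2: bytes[2:5] = D1 BB 1F -> value 515537 (3 byte(s))
  byte[5]=0x07 cont=0 payload=0x07=7: acc |= 7<<0 -> acc=7 shift=7 [end]
Varint 3: bytes[5:6] = 07 -> value 7 (1 byte(s))
  byte[6]=0xF0 cont=1 payload=0x70=112: acc |= 112<<0 -> acc=112 shift=7
  byte[7]=0x2D cont=0 payload=0x2D=45: acc |= 45<<7 -> acc=5872 shift=14 [end]
Varint 4: bytes[6:8] = F0 2D -> value 5872 (2 byte(s))
  byte[8]=0x8D cont=1 payload=0x0D=13: acc |= 13<<0 -> acc=13 shift=7
  byte[9]=0xE2 cont=1 payload=0x62=98: acc |= 98<<7 -> acc=12557 shift=14
  byte[10]=0xAC cont=1 payload=0x2C=44: acc |= 44<<14 -> acc=733453 shift=21
  byte[11]=0x33 cont=0 payload=0x33=51: acc |= 51<<21 -> acc=107688205 shift=28 [end]
Varint 5: bytes[8:12] = 8D E2 AC 33 -> value 107688205 (4 byte(s))
  byte[12]=0xBC cont=1 payload=0x3C=60: acc |= 60<<0 -> acc=60 shift=7
  byte[13]=0xFF cont=1 payload=0x7F=127: acc |= 127<<7 -> acc=16316 shift=14
  byte[14]=0x87 cont=1 payload=0x07=7: acc |= 7<<14 -> acc=131004 shift=21
  byte[15]=0x54 cont=0 payload=0x54=84: acc |= 84<<21 -> acc=176291772 shift=28 [end]
Varint 6: bytes[12:16] = BC FF 87 54 -> value 176291772 (4 byte(s))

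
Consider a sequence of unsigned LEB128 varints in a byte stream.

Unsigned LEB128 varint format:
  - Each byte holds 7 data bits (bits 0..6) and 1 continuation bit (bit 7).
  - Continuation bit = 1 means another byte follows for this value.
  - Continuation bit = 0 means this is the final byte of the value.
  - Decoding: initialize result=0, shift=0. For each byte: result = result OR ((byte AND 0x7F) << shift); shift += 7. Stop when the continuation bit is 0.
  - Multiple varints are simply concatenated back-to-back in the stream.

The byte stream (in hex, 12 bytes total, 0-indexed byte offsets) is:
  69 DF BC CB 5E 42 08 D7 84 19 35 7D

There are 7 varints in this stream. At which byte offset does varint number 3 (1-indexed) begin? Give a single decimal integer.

  byte[0]=0x69 cont=0 payload=0x69=105: acc |= 105<<0 -> acc=105 shift=7 [end]
Varint 1: bytes[0:1] = 69 -> value 105 (1 byte(s))
  byte[1]=0xDF cont=1 payload=0x5F=95: acc |= 95<<0 -> acc=95 shift=7
  byte[2]=0xBC cont=1 payload=0x3C=60: acc |= 60<<7 -> acc=7775 shift=14
  byte[3]=0xCB cont=1 payload=0x4B=75: acc |= 75<<14 -> acc=1236575 shift=21
  byte[4]=0x5E cont=0 payload=0x5E=94: acc |= 94<<21 -> acc=198368863 shift=28 [end]
Varint 2: bytes[1:5] = DF BC CB 5E -> value 198368863 (4 byte(s))
  byte[5]=0x42 cont=0 payload=0x42=66: acc |= 66<<0 -> acc=66 shift=7 [end]
Varint 3: bytes[5:6] = 42 -> value 66 (1 byte(s))
  byte[6]=0x08 cont=0 payload=0x08=8: acc |= 8<<0 -> acc=8 shift=7 [end]
Varint 4: bytes[6:7] = 08 -> value 8 (1 byte(s))
  byte[7]=0xD7 cont=1 payload=0x57=87: acc |= 87<<0 -> acc=87 shift=7
  byte[8]=0x84 cont=1 payload=0x04=4: acc |= 4<<7 -> acc=599 shift=14
  byte[9]=0x19 cont=0 payload=0x19=25: acc |= 25<<14 -> acc=410199 shift=21 [end]
Varint 5: bytes[7:10] = D7 84 19 -> value 410199 (3 byte(s))
  byte[10]=0x35 cont=0 payload=0x35=53: acc |= 53<<0 -> acc=53 shift=7 [end]
Varint 6: bytes[10:11] = 35 -> value 53 (1 byte(s))
  byte[11]=0x7D cont=0 payload=0x7D=125: acc |= 125<<0 -> acc=125 shift=7 [end]
Varint 7: bytes[11:12] = 7D -> value 125 (1 byte(s))

Answer: 5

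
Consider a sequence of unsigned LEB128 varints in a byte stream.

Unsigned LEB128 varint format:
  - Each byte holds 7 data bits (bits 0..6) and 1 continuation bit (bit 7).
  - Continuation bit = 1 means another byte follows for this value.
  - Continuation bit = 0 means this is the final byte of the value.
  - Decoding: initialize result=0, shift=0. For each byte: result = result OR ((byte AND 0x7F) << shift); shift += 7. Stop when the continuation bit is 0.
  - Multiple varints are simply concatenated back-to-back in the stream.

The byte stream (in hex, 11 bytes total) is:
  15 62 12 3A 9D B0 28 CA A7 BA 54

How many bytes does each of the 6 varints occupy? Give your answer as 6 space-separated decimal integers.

  byte[0]=0x15 cont=0 payload=0x15=21: acc |= 21<<0 -> acc=21 shift=7 [end]
Varint 1: bytes[0:1] = 15 -> value 21 (1 byte(s))
  byte[1]=0x62 cont=0 payload=0x62=98: acc |= 98<<0 -> acc=98 shift=7 [end]
Varint 2: bytes[1:2] = 62 -> value 98 (1 byte(s))
  byte[2]=0x12 cont=0 payload=0x12=18: acc |= 18<<0 -> acc=18 shift=7 [end]
Varint 3: bytes[2:3] = 12 -> value 18 (1 byte(s))
  byte[3]=0x3A cont=0 payload=0x3A=58: acc |= 58<<0 -> acc=58 shift=7 [end]
Varint 4: bytes[3:4] = 3A -> value 58 (1 byte(s))
  byte[4]=0x9D cont=1 payload=0x1D=29: acc |= 29<<0 -> acc=29 shift=7
  byte[5]=0xB0 cont=1 payload=0x30=48: acc |= 48<<7 -> acc=6173 shift=14
  byte[6]=0x28 cont=0 payload=0x28=40: acc |= 40<<14 -> acc=661533 shift=21 [end]
Varint 5: bytes[4:7] = 9D B0 28 -> value 661533 (3 byte(s))
  byte[7]=0xCA cont=1 payload=0x4A=74: acc |= 74<<0 -> acc=74 shift=7
  byte[8]=0xA7 cont=1 payload=0x27=39: acc |= 39<<7 -> acc=5066 shift=14
  byte[9]=0xBA cont=1 payload=0x3A=58: acc |= 58<<14 -> acc=955338 shift=21
  byte[10]=0x54 cont=0 payload=0x54=84: acc |= 84<<21 -> acc=177116106 shift=28 [end]
Varint 6: bytes[7:11] = CA A7 BA 54 -> value 177116106 (4 byte(s))

Answer: 1 1 1 1 3 4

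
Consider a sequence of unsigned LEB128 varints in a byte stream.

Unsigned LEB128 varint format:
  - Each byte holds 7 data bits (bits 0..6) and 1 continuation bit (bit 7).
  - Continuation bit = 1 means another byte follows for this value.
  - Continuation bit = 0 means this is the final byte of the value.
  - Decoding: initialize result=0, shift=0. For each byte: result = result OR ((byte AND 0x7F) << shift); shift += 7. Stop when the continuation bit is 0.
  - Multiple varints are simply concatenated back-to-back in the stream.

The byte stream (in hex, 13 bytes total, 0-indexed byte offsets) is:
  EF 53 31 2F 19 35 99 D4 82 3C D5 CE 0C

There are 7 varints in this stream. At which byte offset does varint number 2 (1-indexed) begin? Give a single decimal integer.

Answer: 2

Derivation:
  byte[0]=0xEF cont=1 payload=0x6F=111: acc |= 111<<0 -> acc=111 shift=7
  byte[1]=0x53 cont=0 payload=0x53=83: acc |= 83<<7 -> acc=10735 shift=14 [end]
Varint 1: bytes[0:2] = EF 53 -> value 10735 (2 byte(s))
  byte[2]=0x31 cont=0 payload=0x31=49: acc |= 49<<0 -> acc=49 shift=7 [end]
Varint 2: bytes[2:3] = 31 -> value 49 (1 byte(s))
  byte[3]=0x2F cont=0 payload=0x2F=47: acc |= 47<<0 -> acc=47 shift=7 [end]
Varint 3: bytes[3:4] = 2F -> value 47 (1 byte(s))
  byte[4]=0x19 cont=0 payload=0x19=25: acc |= 25<<0 -> acc=25 shift=7 [end]
Varint 4: bytes[4:5] = 19 -> value 25 (1 byte(s))
  byte[5]=0x35 cont=0 payload=0x35=53: acc |= 53<<0 -> acc=53 shift=7 [end]
Varint 5: bytes[5:6] = 35 -> value 53 (1 byte(s))
  byte[6]=0x99 cont=1 payload=0x19=25: acc |= 25<<0 -> acc=25 shift=7
  byte[7]=0xD4 cont=1 payload=0x54=84: acc |= 84<<7 -> acc=10777 shift=14
  byte[8]=0x82 cont=1 payload=0x02=2: acc |= 2<<14 -> acc=43545 shift=21
  byte[9]=0x3C cont=0 payload=0x3C=60: acc |= 60<<21 -> acc=125872665 shift=28 [end]
Varint 6: bytes[6:10] = 99 D4 82 3C -> value 125872665 (4 byte(s))
  byte[10]=0xD5 cont=1 payload=0x55=85: acc |= 85<<0 -> acc=85 shift=7
  byte[11]=0xCE cont=1 payload=0x4E=78: acc |= 78<<7 -> acc=10069 shift=14
  byte[12]=0x0C cont=0 payload=0x0C=12: acc |= 12<<14 -> acc=206677 shift=21 [end]
Varint 7: bytes[10:13] = D5 CE 0C -> value 206677 (3 byte(s))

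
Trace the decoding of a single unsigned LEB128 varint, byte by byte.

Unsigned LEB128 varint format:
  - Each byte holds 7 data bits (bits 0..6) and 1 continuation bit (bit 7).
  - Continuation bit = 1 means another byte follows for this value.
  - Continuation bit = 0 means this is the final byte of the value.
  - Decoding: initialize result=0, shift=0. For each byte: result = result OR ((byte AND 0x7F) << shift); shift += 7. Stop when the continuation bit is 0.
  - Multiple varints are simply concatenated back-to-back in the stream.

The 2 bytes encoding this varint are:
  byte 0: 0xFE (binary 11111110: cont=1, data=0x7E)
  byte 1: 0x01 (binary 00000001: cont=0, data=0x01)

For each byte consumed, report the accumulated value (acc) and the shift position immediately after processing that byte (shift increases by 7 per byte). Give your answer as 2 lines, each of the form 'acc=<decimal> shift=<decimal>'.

Answer: acc=126 shift=7
acc=254 shift=14

Derivation:
byte 0=0xFE: payload=0x7E=126, contrib = 126<<0 = 126; acc -> 126, shift -> 7
byte 1=0x01: payload=0x01=1, contrib = 1<<7 = 128; acc -> 254, shift -> 14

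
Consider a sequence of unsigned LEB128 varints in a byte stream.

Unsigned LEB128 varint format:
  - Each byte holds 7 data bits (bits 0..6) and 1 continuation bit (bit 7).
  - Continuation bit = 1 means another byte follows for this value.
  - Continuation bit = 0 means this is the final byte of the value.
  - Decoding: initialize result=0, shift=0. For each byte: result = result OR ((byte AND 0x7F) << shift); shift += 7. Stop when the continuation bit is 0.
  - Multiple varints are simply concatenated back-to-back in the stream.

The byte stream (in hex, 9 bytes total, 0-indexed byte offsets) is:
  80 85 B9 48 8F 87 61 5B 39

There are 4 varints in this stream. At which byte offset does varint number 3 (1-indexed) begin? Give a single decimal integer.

  byte[0]=0x80 cont=1 payload=0x00=0: acc |= 0<<0 -> acc=0 shift=7
  byte[1]=0x85 cont=1 payload=0x05=5: acc |= 5<<7 -> acc=640 shift=14
  byte[2]=0xB9 cont=1 payload=0x39=57: acc |= 57<<14 -> acc=934528 shift=21
  byte[3]=0x48 cont=0 payload=0x48=72: acc |= 72<<21 -> acc=151929472 shift=28 [end]
Varint 1: bytes[0:4] = 80 85 B9 48 -> value 151929472 (4 byte(s))
  byte[4]=0x8F cont=1 payload=0x0F=15: acc |= 15<<0 -> acc=15 shift=7
  byte[5]=0x87 cont=1 payload=0x07=7: acc |= 7<<7 -> acc=911 shift=14
  byte[6]=0x61 cont=0 payload=0x61=97: acc |= 97<<14 -> acc=1590159 shift=21 [end]
Varint 2: bytes[4:7] = 8F 87 61 -> value 1590159 (3 byte(s))
  byte[7]=0x5B cont=0 payload=0x5B=91: acc |= 91<<0 -> acc=91 shift=7 [end]
Varint 3: bytes[7:8] = 5B -> value 91 (1 byte(s))
  byte[8]=0x39 cont=0 payload=0x39=57: acc |= 57<<0 -> acc=57 shift=7 [end]
Varint 4: bytes[8:9] = 39 -> value 57 (1 byte(s))

Answer: 7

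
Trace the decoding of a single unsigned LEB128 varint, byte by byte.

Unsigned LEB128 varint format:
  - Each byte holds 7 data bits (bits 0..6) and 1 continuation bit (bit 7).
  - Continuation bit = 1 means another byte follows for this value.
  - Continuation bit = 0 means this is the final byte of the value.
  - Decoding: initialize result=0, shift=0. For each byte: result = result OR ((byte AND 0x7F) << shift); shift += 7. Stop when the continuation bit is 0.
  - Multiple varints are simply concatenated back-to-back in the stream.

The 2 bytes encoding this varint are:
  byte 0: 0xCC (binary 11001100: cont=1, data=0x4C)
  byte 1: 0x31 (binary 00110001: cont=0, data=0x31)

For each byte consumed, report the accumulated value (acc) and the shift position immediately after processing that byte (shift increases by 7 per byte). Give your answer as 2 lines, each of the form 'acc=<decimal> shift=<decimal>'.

Answer: acc=76 shift=7
acc=6348 shift=14

Derivation:
byte 0=0xCC: payload=0x4C=76, contrib = 76<<0 = 76; acc -> 76, shift -> 7
byte 1=0x31: payload=0x31=49, contrib = 49<<7 = 6272; acc -> 6348, shift -> 14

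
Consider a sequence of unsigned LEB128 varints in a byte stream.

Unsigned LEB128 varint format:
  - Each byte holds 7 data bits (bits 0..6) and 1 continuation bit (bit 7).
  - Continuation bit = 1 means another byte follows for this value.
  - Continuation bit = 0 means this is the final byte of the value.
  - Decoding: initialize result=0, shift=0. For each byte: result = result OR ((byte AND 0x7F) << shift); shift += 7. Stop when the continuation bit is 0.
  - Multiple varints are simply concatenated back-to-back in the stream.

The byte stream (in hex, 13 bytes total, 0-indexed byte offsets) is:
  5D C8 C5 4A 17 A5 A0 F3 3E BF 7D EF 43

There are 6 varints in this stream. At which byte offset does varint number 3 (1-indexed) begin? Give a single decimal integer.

Answer: 4

Derivation:
  byte[0]=0x5D cont=0 payload=0x5D=93: acc |= 93<<0 -> acc=93 shift=7 [end]
Varint 1: bytes[0:1] = 5D -> value 93 (1 byte(s))
  byte[1]=0xC8 cont=1 payload=0x48=72: acc |= 72<<0 -> acc=72 shift=7
  byte[2]=0xC5 cont=1 payload=0x45=69: acc |= 69<<7 -> acc=8904 shift=14
  byte[3]=0x4A cont=0 payload=0x4A=74: acc |= 74<<14 -> acc=1221320 shift=21 [end]
Varint 2: bytes[1:4] = C8 C5 4A -> value 1221320 (3 byte(s))
  byte[4]=0x17 cont=0 payload=0x17=23: acc |= 23<<0 -> acc=23 shift=7 [end]
Varint 3: bytes[4:5] = 17 -> value 23 (1 byte(s))
  byte[5]=0xA5 cont=1 payload=0x25=37: acc |= 37<<0 -> acc=37 shift=7
  byte[6]=0xA0 cont=1 payload=0x20=32: acc |= 32<<7 -> acc=4133 shift=14
  byte[7]=0xF3 cont=1 payload=0x73=115: acc |= 115<<14 -> acc=1888293 shift=21
  byte[8]=0x3E cont=0 payload=0x3E=62: acc |= 62<<21 -> acc=131911717 shift=28 [end]
Varint 4: bytes[5:9] = A5 A0 F3 3E -> value 131911717 (4 byte(s))
  byte[9]=0xBF cont=1 payload=0x3F=63: acc |= 63<<0 -> acc=63 shift=7
  byte[10]=0x7D cont=0 payload=0x7D=125: acc |= 125<<7 -> acc=16063 shift=14 [end]
Varint 5: bytes[9:11] = BF 7D -> value 16063 (2 byte(s))
  byte[11]=0xEF cont=1 payload=0x6F=111: acc |= 111<<0 -> acc=111 shift=7
  byte[12]=0x43 cont=0 payload=0x43=67: acc |= 67<<7 -> acc=8687 shift=14 [end]
Varint 6: bytes[11:13] = EF 43 -> value 8687 (2 byte(s))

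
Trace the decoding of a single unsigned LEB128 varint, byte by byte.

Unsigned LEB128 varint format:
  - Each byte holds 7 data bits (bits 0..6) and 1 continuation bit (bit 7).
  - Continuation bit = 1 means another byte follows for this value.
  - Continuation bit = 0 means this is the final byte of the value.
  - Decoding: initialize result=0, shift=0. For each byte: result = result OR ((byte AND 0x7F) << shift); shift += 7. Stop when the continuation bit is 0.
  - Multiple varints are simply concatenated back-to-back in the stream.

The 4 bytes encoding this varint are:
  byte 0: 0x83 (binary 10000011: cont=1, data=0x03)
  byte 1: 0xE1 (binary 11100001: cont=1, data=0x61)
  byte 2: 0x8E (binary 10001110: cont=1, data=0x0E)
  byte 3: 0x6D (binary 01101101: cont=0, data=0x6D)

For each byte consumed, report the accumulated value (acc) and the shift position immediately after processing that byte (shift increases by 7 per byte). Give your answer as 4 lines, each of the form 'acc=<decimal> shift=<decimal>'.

Answer: acc=3 shift=7
acc=12419 shift=14
acc=241795 shift=21
acc=228831363 shift=28

Derivation:
byte 0=0x83: payload=0x03=3, contrib = 3<<0 = 3; acc -> 3, shift -> 7
byte 1=0xE1: payload=0x61=97, contrib = 97<<7 = 12416; acc -> 12419, shift -> 14
byte 2=0x8E: payload=0x0E=14, contrib = 14<<14 = 229376; acc -> 241795, shift -> 21
byte 3=0x6D: payload=0x6D=109, contrib = 109<<21 = 228589568; acc -> 228831363, shift -> 28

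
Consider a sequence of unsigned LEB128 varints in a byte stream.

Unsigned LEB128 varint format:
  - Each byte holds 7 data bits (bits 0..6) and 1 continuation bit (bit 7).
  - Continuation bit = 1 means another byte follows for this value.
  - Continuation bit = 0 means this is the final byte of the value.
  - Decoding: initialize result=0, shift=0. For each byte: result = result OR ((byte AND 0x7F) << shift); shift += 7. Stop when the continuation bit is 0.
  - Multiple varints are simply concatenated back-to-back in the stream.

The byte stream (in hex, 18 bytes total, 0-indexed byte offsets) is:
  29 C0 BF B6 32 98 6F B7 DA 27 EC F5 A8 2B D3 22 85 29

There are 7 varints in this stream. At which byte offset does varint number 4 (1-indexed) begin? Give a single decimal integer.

Answer: 7

Derivation:
  byte[0]=0x29 cont=0 payload=0x29=41: acc |= 41<<0 -> acc=41 shift=7 [end]
Varint 1: bytes[0:1] = 29 -> value 41 (1 byte(s))
  byte[1]=0xC0 cont=1 payload=0x40=64: acc |= 64<<0 -> acc=64 shift=7
  byte[2]=0xBF cont=1 payload=0x3F=63: acc |= 63<<7 -> acc=8128 shift=14
  byte[3]=0xB6 cont=1 payload=0x36=54: acc |= 54<<14 -> acc=892864 shift=21
  byte[4]=0x32 cont=0 payload=0x32=50: acc |= 50<<21 -> acc=105750464 shift=28 [end]
Varint 2: bytes[1:5] = C0 BF B6 32 -> value 105750464 (4 byte(s))
  byte[5]=0x98 cont=1 payload=0x18=24: acc |= 24<<0 -> acc=24 shift=7
  byte[6]=0x6F cont=0 payload=0x6F=111: acc |= 111<<7 -> acc=14232 shift=14 [end]
Varint 3: bytes[5:7] = 98 6F -> value 14232 (2 byte(s))
  byte[7]=0xB7 cont=1 payload=0x37=55: acc |= 55<<0 -> acc=55 shift=7
  byte[8]=0xDA cont=1 payload=0x5A=90: acc |= 90<<7 -> acc=11575 shift=14
  byte[9]=0x27 cont=0 payload=0x27=39: acc |= 39<<14 -> acc=650551 shift=21 [end]
Varint 4: bytes[7:10] = B7 DA 27 -> value 650551 (3 byte(s))
  byte[10]=0xEC cont=1 payload=0x6C=108: acc |= 108<<0 -> acc=108 shift=7
  byte[11]=0xF5 cont=1 payload=0x75=117: acc |= 117<<7 -> acc=15084 shift=14
  byte[12]=0xA8 cont=1 payload=0x28=40: acc |= 40<<14 -> acc=670444 shift=21
  byte[13]=0x2B cont=0 payload=0x2B=43: acc |= 43<<21 -> acc=90847980 shift=28 [end]
Varint 5: bytes[10:14] = EC F5 A8 2B -> value 90847980 (4 byte(s))
  byte[14]=0xD3 cont=1 payload=0x53=83: acc |= 83<<0 -> acc=83 shift=7
  byte[15]=0x22 cont=0 payload=0x22=34: acc |= 34<<7 -> acc=4435 shift=14 [end]
Varint 6: bytes[14:16] = D3 22 -> value 4435 (2 byte(s))
  byte[16]=0x85 cont=1 payload=0x05=5: acc |= 5<<0 -> acc=5 shift=7
  byte[17]=0x29 cont=0 payload=0x29=41: acc |= 41<<7 -> acc=5253 shift=14 [end]
Varint 7: bytes[16:18] = 85 29 -> value 5253 (2 byte(s))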